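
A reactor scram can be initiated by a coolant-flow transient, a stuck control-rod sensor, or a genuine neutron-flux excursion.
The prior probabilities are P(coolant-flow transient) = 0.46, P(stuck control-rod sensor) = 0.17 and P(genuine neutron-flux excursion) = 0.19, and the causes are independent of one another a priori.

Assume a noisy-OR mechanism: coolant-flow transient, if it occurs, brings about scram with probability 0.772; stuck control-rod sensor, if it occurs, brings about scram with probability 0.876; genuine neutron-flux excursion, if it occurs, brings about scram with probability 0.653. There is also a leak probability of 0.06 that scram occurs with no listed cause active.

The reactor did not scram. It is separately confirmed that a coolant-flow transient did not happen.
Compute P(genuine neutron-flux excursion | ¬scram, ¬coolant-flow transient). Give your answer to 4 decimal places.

P(genuine neutron-flux excursion | ¬scram, ¬coolant-flow transient) ≈ 0.0753

Under noisy-OR, P(scram | causes) = 1 − (1−0.06)·∏(1−qᵢ) over the active causes.
For the numerator, keep only genuine neutron-flux excursion=true terms: 0.051439 + 0.001306 = 0.052745
The normalizing constant is 0.94*0.83*0.81 + 0.32618*0.83*0.19 + 0.11656*0.17*0.81 + 0.040446*0.17*0.19 = 0.700757
P(genuine neutron-flux excursion | ¬scram, ¬coolant-flow transient) = 0.052745/0.700757 ≈ 0.0753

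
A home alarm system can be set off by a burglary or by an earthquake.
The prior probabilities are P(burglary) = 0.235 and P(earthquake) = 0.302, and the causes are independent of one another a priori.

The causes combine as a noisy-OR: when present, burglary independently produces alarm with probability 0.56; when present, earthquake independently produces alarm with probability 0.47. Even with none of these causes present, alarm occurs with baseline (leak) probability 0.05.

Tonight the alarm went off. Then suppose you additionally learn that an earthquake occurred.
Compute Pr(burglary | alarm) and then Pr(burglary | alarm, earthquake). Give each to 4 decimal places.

Under noisy-OR, P(alarm | causes) = 1 − (1−0.05)·∏(1−qᵢ) over the active causes.
Sum P(alarm|·) weighted by the priors over the 4 (burglary, earthquake) configurations:
  P(alarm) = 0.05·0.765·0.698 + 0.4965·0.765·0.302 + 0.582·0.235·0.698 + 0.77846·0.235·0.302
        = 0.026699 + 0.114706 + 0.095465 + 0.055247 = 0.292117
Keeping only the burglary-present terms gives 0.150712, so
  P(burglary | alarm) = 0.150712 / 0.292117 ≈ 0.5159

With the extra evidence:
P(alarm | earthquake) = 0.4965×0.765 + 0.77846×0.235 = 0.379823 + 0.182938 = 0.562761
Of this, 0.182938 comes from 0.77846×0.235 (the burglary=true cases).
So P(burglary | alarm, earthquake) = 0.182938/0.562761 ≈ 0.3251.
This is intercausal reasoning (explaining away): once earthquake accounts for the alarm, burglary becomes less likely.

Pr(burglary | alarm) ≈ 0.5159; Pr(burglary | alarm, earthquake) ≈ 0.3251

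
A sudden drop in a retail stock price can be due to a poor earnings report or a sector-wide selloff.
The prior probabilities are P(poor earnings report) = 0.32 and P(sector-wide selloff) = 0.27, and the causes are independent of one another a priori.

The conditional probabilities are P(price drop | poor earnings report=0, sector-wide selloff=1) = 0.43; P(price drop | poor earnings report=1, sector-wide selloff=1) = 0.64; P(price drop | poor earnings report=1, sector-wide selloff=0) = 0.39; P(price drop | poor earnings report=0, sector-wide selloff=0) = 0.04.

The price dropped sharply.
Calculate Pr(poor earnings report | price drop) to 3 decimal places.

By total probability over the 4 (poor earnings report, sector-wide selloff) configurations:
  P(price drop) = 0.04×0.68×0.73 + 0.43×0.68×0.27 + 0.39×0.32×0.73 + 0.64×0.32×0.27
        = 0.019856 + 0.078948 + 0.091104 + 0.055296 = 0.245204
Configurations with poor earnings report contribute 0.146400, so
  P(poor earnings report | price drop) = 0.146400 / 0.245204 ≈ 0.597

Pr(poor earnings report | price drop) ≈ 0.597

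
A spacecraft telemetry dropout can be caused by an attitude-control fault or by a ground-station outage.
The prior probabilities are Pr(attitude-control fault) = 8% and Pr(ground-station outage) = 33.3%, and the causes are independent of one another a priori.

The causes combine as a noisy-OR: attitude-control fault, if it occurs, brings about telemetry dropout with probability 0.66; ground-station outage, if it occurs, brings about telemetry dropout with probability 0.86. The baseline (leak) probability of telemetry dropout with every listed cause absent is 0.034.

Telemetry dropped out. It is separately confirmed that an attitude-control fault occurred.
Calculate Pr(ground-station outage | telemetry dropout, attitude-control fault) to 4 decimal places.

Under noisy-OR, P(telemetry dropout | causes) = 1 − (1−0.034)·∏(1−qᵢ) over the active causes.
P(telemetry dropout | attitude-control fault) = 0.67156·0.667 + 0.954018·0.333 = 0.447931 + 0.317688 = 0.765619
Of this, 0.317688 comes from 0.954018·0.333 (the ground-station outage=true cases).
P(ground-station outage | telemetry dropout, attitude-control fault) = 0.317688 / 0.765619 ≈ 0.4149

Pr(ground-station outage | telemetry dropout, attitude-control fault) ≈ 0.4149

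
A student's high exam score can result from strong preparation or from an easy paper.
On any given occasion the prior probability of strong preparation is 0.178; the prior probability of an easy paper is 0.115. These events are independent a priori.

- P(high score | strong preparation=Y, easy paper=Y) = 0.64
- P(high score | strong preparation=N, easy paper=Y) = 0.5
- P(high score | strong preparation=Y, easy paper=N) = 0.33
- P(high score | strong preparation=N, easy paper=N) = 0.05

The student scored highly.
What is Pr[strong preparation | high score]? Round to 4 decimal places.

Pr[strong preparation | high score] ≈ 0.4376

For the numerator, keep only strong preparation=true terms: 0.051985 + 0.013101 = 0.065086
Denominator P(high score): 0.05×0.822×0.885 + 0.5×0.822×0.115 + 0.33×0.178×0.885 + 0.64×0.178×0.115 = 0.148724
P(strong preparation | high score) = 0.065086/0.148724 ≈ 0.4376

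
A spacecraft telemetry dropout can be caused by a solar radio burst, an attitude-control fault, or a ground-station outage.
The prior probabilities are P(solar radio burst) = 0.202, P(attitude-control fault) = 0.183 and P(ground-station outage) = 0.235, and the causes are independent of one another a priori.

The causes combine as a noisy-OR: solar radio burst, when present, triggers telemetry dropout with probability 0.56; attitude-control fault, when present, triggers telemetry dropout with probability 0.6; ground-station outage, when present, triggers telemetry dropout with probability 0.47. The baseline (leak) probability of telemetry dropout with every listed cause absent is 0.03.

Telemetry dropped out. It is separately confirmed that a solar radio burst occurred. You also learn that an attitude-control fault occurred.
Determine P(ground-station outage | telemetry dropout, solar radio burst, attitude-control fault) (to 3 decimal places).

Under noisy-OR, P(telemetry dropout | causes) = 1 − (1−0.03)·∏(1−qᵢ) over the active causes.
Enumerate both values of ground-station outage and weight by the priors:
  P(telemetry dropout | solar radio burst, attitude-control fault) = 0.82928×0.765 + 0.909518×0.235
        = 0.634399 + 0.213737 = 0.848136
Configurations with ground-station outage contribute 0.213737, so
  P(ground-station outage | telemetry dropout, solar radio burst, attitude-control fault) = 0.213737 / 0.848136 ≈ 0.252

P(ground-station outage | telemetry dropout, solar radio burst, attitude-control fault) ≈ 0.252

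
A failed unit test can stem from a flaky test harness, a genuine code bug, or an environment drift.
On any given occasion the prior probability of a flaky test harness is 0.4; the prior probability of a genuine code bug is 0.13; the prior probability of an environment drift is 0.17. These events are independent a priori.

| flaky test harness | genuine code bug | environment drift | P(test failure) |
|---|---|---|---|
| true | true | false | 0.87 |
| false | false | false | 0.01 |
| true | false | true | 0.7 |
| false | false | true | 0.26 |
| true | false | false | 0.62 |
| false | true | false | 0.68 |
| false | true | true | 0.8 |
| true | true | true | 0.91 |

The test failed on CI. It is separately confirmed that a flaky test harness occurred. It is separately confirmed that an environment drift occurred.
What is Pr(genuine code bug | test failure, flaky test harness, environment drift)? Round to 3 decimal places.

P(test failure | flaky test harness, environment drift) = 0.7·0.87 + 0.91·0.13 = 0.609000 + 0.118300 = 0.727300
Of this, 0.118300 comes from 0.91·0.13 (the genuine code bug=true cases).
So P(genuine code bug | test failure, flaky test harness, environment drift) = 0.118300/0.727300 ≈ 0.163.

Pr(genuine code bug | test failure, flaky test harness, environment drift) ≈ 0.163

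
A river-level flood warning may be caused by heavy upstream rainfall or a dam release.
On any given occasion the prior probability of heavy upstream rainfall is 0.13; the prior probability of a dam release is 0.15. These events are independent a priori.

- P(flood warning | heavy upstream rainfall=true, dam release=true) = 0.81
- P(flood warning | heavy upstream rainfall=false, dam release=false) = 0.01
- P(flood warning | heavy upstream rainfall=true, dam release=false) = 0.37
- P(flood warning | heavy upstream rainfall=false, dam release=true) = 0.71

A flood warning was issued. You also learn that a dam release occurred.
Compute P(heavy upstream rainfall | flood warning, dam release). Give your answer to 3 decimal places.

By total probability over both values of heavy upstream rainfall:
  P(flood warning | dam release) = 0.71×0.87 + 0.81×0.13
        = 0.617700 + 0.105300 = 0.723000
Keeping only the heavy upstream rainfall-present terms gives 0.105300, so
  P(heavy upstream rainfall | flood warning, dam release) = 0.105300 / 0.723000 ≈ 0.146

P(heavy upstream rainfall | flood warning, dam release) ≈ 0.146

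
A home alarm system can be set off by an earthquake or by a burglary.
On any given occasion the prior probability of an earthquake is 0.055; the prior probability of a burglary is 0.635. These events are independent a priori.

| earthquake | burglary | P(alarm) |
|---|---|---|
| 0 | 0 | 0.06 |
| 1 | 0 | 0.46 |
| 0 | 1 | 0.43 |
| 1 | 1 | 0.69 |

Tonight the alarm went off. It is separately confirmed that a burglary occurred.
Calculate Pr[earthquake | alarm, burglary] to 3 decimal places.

Pr[earthquake | alarm, burglary] ≈ 0.085

Weight on earthquake=true, given the evidence: 0.69·0.055 = 0.037950
Normalizer over all consistent configurations: 0.43·0.945 + 0.69·0.055 = 0.444300
Posterior = 0.037950 / 0.444300 ≈ 0.085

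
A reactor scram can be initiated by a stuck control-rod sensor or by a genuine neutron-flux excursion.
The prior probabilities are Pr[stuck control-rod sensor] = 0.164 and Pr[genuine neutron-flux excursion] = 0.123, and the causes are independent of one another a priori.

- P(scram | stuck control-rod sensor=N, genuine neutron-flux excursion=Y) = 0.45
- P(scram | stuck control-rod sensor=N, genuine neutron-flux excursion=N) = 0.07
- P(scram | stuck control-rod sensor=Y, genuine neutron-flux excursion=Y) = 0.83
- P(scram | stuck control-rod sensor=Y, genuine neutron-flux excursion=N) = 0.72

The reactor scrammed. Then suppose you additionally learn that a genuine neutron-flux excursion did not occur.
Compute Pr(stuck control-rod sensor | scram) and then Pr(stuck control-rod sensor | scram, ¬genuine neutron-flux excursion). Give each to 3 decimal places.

P(scram) = 0.07*0.836*0.877 + 0.45*0.836*0.123 + 0.72*0.164*0.877 + 0.83*0.164*0.123 = 0.051322 + 0.046273 + 0.103556 + 0.016743 = 0.217894
Of this, 0.120299 comes from 0.103556 + 0.016743 (the stuck control-rod sensor=true cases).
Hence the posterior is 0.120299/0.217894 ≈ 0.552.

Now condition on the additional information:
P(scram | ¬genuine neutron-flux excursion) = 0.07×0.836 + 0.72×0.164 = 0.058520 + 0.118080 = 0.176600
The stuck control-rod sensor-present share is 0.72×0.164 = 0.118080.
Hence the posterior is 0.118080/0.176600 ≈ 0.669.

Pr(stuck control-rod sensor | scram) ≈ 0.552; Pr(stuck control-rod sensor | scram, ¬genuine neutron-flux excursion) ≈ 0.669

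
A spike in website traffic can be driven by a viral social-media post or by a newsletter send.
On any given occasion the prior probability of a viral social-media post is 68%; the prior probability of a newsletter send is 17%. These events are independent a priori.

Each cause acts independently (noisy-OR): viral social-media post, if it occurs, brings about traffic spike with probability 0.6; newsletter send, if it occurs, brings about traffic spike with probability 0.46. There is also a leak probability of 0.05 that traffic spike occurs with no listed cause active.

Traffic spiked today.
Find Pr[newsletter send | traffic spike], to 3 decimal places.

Under noisy-OR, P(traffic spike | causes) = 1 − (1−0.05)·∏(1−qᵢ) over the active causes.
Enumerate the 4 (viral social-media post, newsletter send) configurations and weight by the priors:
  P(traffic spike) = 0.05×0.32×0.83 + 0.487×0.32×0.17 + 0.62×0.68×0.83 + 0.7948×0.68×0.17
        = 0.013280 + 0.026493 + 0.349928 + 0.091879 = 0.481580
Configurations with newsletter send contribute 0.118372, so
  P(newsletter send | traffic spike) = 0.118372 / 0.481580 ≈ 0.246

Pr[newsletter send | traffic spike] ≈ 0.246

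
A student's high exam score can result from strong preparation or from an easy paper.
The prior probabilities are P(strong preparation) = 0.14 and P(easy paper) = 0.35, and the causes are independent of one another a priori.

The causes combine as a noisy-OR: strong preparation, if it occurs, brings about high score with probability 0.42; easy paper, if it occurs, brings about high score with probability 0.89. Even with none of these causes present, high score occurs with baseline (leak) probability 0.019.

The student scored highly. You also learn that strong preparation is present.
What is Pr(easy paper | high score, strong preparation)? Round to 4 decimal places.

Pr(easy paper | high score, strong preparation) ≈ 0.5394

Under noisy-OR, P(high score | causes) = 1 − (1−0.019)·∏(1−qᵢ) over the active causes.
By total probability over both values of easy paper:
  P(high score | strong preparation) = 0.43102·0.65 + 0.937412·0.35
        = 0.280163 + 0.328094 = 0.608257
Keeping only the easy paper-present terms gives 0.328094, so
  P(easy paper | high score, strong preparation) = 0.328094 / 0.608257 ≈ 0.5394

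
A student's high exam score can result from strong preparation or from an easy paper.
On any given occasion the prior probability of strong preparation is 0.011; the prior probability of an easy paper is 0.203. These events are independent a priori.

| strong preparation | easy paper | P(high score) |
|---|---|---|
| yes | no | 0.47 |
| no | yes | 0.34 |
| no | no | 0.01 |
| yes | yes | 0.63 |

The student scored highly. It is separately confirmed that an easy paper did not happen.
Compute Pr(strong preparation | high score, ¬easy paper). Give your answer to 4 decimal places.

Sum P(high score|·) weighted by the priors over both values of strong preparation:
  P(high score | ¬easy paper) = 0.01×0.989 + 0.47×0.011
        = 0.009890 + 0.005170 = 0.015060
Configurations with strong preparation contribute 0.005170, so
  P(strong preparation | high score, ¬easy paper) = 0.005170 / 0.015060 ≈ 0.3433

Pr(strong preparation | high score, ¬easy paper) ≈ 0.3433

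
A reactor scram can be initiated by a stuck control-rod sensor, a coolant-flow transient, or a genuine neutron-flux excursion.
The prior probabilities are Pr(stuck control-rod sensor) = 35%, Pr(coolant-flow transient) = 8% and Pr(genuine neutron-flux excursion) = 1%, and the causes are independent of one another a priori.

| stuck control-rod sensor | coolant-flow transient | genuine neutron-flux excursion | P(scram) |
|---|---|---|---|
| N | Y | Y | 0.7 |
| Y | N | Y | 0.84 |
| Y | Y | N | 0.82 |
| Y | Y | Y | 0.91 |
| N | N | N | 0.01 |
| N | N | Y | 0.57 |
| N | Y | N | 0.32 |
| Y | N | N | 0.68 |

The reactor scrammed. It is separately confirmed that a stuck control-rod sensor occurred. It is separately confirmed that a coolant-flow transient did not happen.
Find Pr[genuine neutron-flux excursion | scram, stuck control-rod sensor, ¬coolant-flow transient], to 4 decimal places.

Pr[genuine neutron-flux excursion | scram, stuck control-rod sensor, ¬coolant-flow transient] ≈ 0.0123

Numerator (weight on configurations with genuine neutron-flux excursion): 0.84·0.01 = 0.008400
Normalizer over all consistent configurations: 0.68·0.99 + 0.84·0.01 = 0.681600
P(genuine neutron-flux excursion | scram, stuck control-rod sensor, ¬coolant-flow transient) = 0.008400/0.681600 ≈ 0.0123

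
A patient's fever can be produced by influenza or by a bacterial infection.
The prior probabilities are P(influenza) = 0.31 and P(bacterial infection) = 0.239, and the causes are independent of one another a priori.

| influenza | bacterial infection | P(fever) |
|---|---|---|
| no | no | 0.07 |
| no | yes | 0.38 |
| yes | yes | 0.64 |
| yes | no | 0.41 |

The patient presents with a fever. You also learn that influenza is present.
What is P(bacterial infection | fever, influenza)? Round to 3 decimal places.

P(bacterial infection | fever, influenza) ≈ 0.329

By total probability over both values of bacterial infection:
  P(fever | influenza) = 0.41*0.761 + 0.64*0.239
        = 0.312010 + 0.152960 = 0.464970
Configurations with bacterial infection contribute 0.152960, so
  P(bacterial infection | fever, influenza) = 0.152960 / 0.464970 ≈ 0.329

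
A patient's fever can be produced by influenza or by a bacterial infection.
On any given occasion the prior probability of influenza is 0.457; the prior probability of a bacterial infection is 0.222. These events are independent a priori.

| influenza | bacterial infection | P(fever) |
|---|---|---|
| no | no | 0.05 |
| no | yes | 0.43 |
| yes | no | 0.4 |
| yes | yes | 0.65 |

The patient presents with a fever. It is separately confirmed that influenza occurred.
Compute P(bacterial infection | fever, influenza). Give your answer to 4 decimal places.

P(bacterial infection | fever, influenza) ≈ 0.3168

For the numerator, keep only bacterial infection=true terms: 0.65×0.222 = 0.144300
Normalizer over all consistent configurations: 0.4×0.778 + 0.65×0.222 = 0.455500
P(bacterial infection | fever, influenza) = 0.144300/0.455500 ≈ 0.3168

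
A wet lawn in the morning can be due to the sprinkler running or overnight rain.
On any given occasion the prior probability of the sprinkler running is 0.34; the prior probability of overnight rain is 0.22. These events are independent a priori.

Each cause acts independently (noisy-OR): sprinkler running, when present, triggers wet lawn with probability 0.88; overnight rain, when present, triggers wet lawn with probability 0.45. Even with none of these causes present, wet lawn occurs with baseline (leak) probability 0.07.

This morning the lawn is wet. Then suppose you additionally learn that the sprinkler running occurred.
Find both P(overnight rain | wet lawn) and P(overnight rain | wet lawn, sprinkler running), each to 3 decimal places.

Under noisy-OR, P(wet lawn | causes) = 1 − (1−0.07)·∏(1−qᵢ) over the active causes.
P(wet lawn) = 0.07·0.66·0.78 + 0.4885·0.66·0.22 + 0.8884·0.34·0.78 + 0.93862·0.34·0.22 = 0.036036 + 0.070930 + 0.235604 + 0.070209 = 0.412779
The overnight rain-present share is 0.070930 + 0.070209 = 0.141139.
Hence the posterior is 0.141139/0.412779 ≈ 0.342.

Now also conditioning on sprinkler running=true:
P(wet lawn | sprinkler running) = 0.8884·0.78 + 0.93862·0.22 = 0.692952 + 0.206496 = 0.899448
The overnight rain-present share is 0.93862·0.22 = 0.206496.
P(overnight rain | wet lawn, sprinkler running) = 0.206496 / 0.899448 ≈ 0.230

P(overnight rain | wet lawn) ≈ 0.342; P(overnight rain | wet lawn, sprinkler running) ≈ 0.230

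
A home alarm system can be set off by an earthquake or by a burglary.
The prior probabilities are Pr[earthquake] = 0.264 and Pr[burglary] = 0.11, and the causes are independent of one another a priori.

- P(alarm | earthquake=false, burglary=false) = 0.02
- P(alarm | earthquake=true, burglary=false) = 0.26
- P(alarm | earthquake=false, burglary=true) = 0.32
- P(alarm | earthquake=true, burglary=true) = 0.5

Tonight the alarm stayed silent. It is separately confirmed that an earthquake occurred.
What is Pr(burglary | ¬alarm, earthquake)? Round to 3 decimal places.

P(¬alarm | earthquake) = 0.74×0.89 + 0.5×0.11 = 0.658600 + 0.055000 = 0.713600
Of this, 0.055000 comes from 0.5×0.11 (the burglary=true cases).
P(burglary | ¬alarm, earthquake) = 0.055000 / 0.713600 ≈ 0.077

Pr(burglary | ¬alarm, earthquake) ≈ 0.077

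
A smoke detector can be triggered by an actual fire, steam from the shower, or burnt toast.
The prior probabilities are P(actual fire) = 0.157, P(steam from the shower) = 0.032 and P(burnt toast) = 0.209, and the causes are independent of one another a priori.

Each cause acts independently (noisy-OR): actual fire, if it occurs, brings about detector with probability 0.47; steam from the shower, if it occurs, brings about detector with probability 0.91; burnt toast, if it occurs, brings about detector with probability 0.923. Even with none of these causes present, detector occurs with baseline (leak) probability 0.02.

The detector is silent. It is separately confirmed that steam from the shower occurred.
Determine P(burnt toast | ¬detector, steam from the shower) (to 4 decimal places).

Under noisy-OR, P(detector | causes) = 1 − (1−0.02)·∏(1−qᵢ) over the active causes.
For the numerator, keep only burnt toast=true terms: 0.001196 + 0.000118 = 0.001314
Normalizer over all consistent configurations: 0.0882·0.843·0.791 + 0.006791·0.843·0.209 + 0.046746·0.157·0.791 + 0.003599·0.157·0.209 = 0.065932
P(burnt toast | ¬detector, steam from the shower) = 0.001314/0.065932 ≈ 0.0199

P(burnt toast | ¬detector, steam from the shower) ≈ 0.0199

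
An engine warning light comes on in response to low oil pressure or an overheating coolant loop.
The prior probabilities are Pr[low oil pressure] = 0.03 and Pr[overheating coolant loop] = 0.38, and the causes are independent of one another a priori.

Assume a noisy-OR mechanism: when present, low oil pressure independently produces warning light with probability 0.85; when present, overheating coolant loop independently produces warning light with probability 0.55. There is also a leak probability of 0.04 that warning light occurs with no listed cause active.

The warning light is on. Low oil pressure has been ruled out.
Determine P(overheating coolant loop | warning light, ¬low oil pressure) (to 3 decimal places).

P(overheating coolant loop | warning light, ¬low oil pressure) ≈ 0.897

Under noisy-OR, P(warning light | causes) = 1 − (1−0.04)·∏(1−qᵢ) over the active causes.
P(warning light | ¬low oil pressure) = 0.04*0.62 + 0.568*0.38 = 0.024800 + 0.215840 = 0.240640
Restricting to configurations with overheating coolant loop present: 0.568*0.38 = 0.215840.
P(overheating coolant loop | warning light, ¬low oil pressure) = 0.215840 / 0.240640 ≈ 0.897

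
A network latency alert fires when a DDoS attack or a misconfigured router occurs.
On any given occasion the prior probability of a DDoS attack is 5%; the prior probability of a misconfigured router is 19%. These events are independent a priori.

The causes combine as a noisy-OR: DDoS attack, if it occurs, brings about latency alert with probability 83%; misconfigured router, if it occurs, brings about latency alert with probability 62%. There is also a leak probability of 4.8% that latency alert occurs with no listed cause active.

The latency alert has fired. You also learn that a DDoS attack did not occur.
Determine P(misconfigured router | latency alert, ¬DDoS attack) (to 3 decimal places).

Under noisy-OR, P(latency alert | causes) = 1 − (1−0.048)·∏(1−qᵢ) over the active causes.
Numerator (weight on configurations with misconfigured router): 0.63824×0.19 = 0.121266
Denominator P(latency alert | ¬DDoS attack): 0.048×0.81 + 0.63824×0.19 = 0.160146
P(misconfigured router | latency alert, ¬DDoS attack) = 0.121266/0.160146 ≈ 0.757

P(misconfigured router | latency alert, ¬DDoS attack) ≈ 0.757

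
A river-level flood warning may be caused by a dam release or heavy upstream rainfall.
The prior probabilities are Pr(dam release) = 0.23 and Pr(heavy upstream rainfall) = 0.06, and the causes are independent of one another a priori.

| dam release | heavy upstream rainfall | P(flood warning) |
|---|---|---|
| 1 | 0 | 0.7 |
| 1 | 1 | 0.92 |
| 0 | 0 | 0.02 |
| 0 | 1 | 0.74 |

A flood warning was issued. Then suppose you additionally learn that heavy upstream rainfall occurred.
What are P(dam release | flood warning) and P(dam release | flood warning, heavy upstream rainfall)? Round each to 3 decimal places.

By total probability over the 4 (dam release, heavy upstream rainfall) configurations:
  P(flood warning) = 0.02*0.77*0.94 + 0.74*0.77*0.06 + 0.7*0.23*0.94 + 0.92*0.23*0.06
        = 0.014476 + 0.034188 + 0.151340 + 0.012696 = 0.212700
Configurations with dam release contribute 0.164036, so
  P(dam release | flood warning) = 0.164036 / 0.212700 ≈ 0.771

Now also conditioning on heavy upstream rainfall=true:
Sum P(flood warning|·) weighted by the priors over both values of dam release:
  P(flood warning | heavy upstream rainfall) = 0.74·0.77 + 0.92·0.23
        = 0.569800 + 0.211600 = 0.781400
Configurations with dam release contribute 0.211600, so
  P(dam release | flood warning, heavy upstream rainfall) = 0.211600 / 0.781400 ≈ 0.271

P(dam release | flood warning) ≈ 0.771; P(dam release | flood warning, heavy upstream rainfall) ≈ 0.271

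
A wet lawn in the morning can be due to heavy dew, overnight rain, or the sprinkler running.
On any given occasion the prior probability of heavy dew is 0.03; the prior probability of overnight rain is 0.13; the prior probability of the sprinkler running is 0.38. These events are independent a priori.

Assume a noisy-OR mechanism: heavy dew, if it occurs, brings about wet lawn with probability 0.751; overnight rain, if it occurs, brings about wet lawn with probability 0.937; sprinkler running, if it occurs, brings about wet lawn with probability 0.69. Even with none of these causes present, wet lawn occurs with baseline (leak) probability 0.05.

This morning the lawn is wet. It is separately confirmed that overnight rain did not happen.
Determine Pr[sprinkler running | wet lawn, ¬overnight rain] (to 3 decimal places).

Under noisy-OR, P(wet lawn | causes) = 1 − (1−0.05)·∏(1−qᵢ) over the active causes.
For the numerator, keep only sprinkler running=true terms: 0.260047 + 0.010564 = 0.270611
Normalizer over all consistent configurations: 0.05·0.97·0.62 + 0.7055·0.97·0.38 + 0.76345·0.03·0.62 + 0.92667·0.03·0.38 = 0.314881
Posterior = 0.270611 / 0.314881 ≈ 0.859

Pr[sprinkler running | wet lawn, ¬overnight rain] ≈ 0.859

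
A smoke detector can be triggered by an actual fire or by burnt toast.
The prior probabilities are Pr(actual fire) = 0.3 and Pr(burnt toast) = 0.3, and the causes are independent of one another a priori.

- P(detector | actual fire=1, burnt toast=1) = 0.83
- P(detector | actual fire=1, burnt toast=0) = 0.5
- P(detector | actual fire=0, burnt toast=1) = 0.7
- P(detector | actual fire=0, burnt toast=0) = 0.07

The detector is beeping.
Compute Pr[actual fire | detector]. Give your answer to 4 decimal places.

Numerator (weight on configurations with actual fire): 0.105000 + 0.074700 = 0.179700
Normalizer over all consistent configurations: 0.07·0.7·0.7 + 0.7·0.7·0.3 + 0.5·0.3·0.7 + 0.83·0.3·0.3 = 0.361000
P(actual fire | detector) = 0.179700/0.361000 ≈ 0.4978

Pr[actual fire | detector] ≈ 0.4978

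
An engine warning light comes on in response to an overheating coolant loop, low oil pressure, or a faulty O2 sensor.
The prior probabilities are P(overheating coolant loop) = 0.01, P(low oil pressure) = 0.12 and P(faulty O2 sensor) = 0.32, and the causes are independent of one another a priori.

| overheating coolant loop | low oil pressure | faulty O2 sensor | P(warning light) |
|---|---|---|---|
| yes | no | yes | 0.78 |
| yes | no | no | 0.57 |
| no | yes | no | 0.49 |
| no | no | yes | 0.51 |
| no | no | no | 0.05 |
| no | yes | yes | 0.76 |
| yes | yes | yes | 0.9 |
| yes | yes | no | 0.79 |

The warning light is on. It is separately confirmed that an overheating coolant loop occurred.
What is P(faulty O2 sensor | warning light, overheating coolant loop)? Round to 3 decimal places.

P(faulty O2 sensor | warning light, overheating coolant loop) ≈ 0.385

P(warning light | overheating coolant loop) = 0.57×0.88×0.68 + 0.78×0.88×0.32 + 0.79×0.12×0.68 + 0.9×0.12×0.32 = 0.341088 + 0.219648 + 0.064464 + 0.034560 = 0.659760
The faulty O2 sensor-present share is 0.219648 + 0.034560 = 0.254208.
So P(faulty O2 sensor | warning light, overheating coolant loop) = 0.254208/0.659760 ≈ 0.385.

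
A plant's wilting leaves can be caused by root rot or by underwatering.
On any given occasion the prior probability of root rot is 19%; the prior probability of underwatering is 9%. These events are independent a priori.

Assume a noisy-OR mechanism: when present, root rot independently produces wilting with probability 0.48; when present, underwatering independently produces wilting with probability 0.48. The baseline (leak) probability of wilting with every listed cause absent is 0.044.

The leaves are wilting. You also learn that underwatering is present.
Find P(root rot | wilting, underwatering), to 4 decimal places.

Under noisy-OR, P(wilting | causes) = 1 − (1−0.044)·∏(1−qᵢ) over the active causes.
For the numerator, keep only root rot=true terms: 0.741498×0.19 = 0.140885
The normalizing constant is 0.50288×0.81 + 0.741498×0.19 = 0.548218
Posterior = 0.140885 / 0.548218 ≈ 0.2570

P(root rot | wilting, underwatering) ≈ 0.2570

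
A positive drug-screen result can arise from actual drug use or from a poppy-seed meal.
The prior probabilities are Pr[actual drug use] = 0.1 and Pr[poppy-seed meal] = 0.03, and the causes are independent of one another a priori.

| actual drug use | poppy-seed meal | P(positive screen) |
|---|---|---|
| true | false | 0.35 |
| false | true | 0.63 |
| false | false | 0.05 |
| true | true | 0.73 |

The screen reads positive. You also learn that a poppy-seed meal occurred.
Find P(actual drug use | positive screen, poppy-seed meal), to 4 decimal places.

P(actual drug use | positive screen, poppy-seed meal) ≈ 0.1141

For the numerator, keep only actual drug use=true terms: 0.73*0.1 = 0.073000
Denominator P(positive screen | poppy-seed meal): 0.63*0.9 + 0.73*0.1 = 0.640000
Posterior = 0.073000 / 0.640000 ≈ 0.1141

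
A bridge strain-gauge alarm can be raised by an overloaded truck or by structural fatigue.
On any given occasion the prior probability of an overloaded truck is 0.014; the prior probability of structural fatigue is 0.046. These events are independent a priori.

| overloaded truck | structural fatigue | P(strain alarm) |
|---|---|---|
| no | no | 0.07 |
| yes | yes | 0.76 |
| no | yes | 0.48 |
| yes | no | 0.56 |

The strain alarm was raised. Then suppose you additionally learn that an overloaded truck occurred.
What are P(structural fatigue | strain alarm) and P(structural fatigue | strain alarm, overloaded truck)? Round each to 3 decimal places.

P(structural fatigue | strain alarm) ≈ 0.233; P(structural fatigue | strain alarm, overloaded truck) ≈ 0.061

Enumerate the 4 (overloaded truck, structural fatigue) configurations and weight by the priors:
  P(strain alarm) = 0.07×0.986×0.954 + 0.48×0.986×0.046 + 0.56×0.014×0.954 + 0.76×0.014×0.046
        = 0.065845 + 0.021771 + 0.007479 + 0.000489 = 0.095584
Keeping only the structural fatigue-present terms gives 0.022260, so
  P(structural fatigue | strain alarm) = 0.022260 / 0.095584 ≈ 0.233

Now also conditioning on overloaded truck=true:
P(strain alarm | overloaded truck) = 0.56×0.954 + 0.76×0.046 = 0.534240 + 0.034960 = 0.569200
The structural fatigue-present share is 0.76×0.046 = 0.034960.
So P(structural fatigue | strain alarm, overloaded truck) = 0.034960/0.569200 ≈ 0.061.
This is intercausal reasoning (explaining away): once overloaded truck accounts for the strain alarm, structural fatigue becomes less likely.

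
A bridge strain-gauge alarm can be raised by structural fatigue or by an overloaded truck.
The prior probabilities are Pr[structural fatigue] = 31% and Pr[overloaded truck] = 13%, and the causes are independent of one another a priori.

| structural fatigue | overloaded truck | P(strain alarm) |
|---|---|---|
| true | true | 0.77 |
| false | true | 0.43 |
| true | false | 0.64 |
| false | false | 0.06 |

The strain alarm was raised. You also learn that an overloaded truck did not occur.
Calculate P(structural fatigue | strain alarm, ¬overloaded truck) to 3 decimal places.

P(structural fatigue | strain alarm, ¬overloaded truck) ≈ 0.827

By total probability over both values of structural fatigue:
  P(strain alarm | ¬overloaded truck) = 0.06·0.69 + 0.64·0.31
        = 0.041400 + 0.198400 = 0.239800
The terms with structural fatigue present sum to 0.198400, so
  P(structural fatigue | strain alarm, ¬overloaded truck) = 0.198400 / 0.239800 ≈ 0.827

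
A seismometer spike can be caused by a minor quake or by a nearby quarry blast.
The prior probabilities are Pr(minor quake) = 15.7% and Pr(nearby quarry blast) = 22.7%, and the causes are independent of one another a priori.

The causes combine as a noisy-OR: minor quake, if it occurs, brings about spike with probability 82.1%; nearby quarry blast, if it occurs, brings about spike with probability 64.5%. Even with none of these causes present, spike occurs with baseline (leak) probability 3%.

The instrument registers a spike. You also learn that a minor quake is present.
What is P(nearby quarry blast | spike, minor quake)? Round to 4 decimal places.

Under noisy-OR, P(spike | causes) = 1 − (1−0.03)·∏(1−qᵢ) over the active causes.
By total probability over both values of nearby quarry blast:
  P(spike | minor quake) = 0.82637×0.773 + 0.938361×0.227
        = 0.638784 + 0.213008 = 0.851792
The terms with nearby quarry blast present sum to 0.213008, so
  P(nearby quarry blast | spike, minor quake) = 0.213008 / 0.851792 ≈ 0.2501

P(nearby quarry blast | spike, minor quake) ≈ 0.2501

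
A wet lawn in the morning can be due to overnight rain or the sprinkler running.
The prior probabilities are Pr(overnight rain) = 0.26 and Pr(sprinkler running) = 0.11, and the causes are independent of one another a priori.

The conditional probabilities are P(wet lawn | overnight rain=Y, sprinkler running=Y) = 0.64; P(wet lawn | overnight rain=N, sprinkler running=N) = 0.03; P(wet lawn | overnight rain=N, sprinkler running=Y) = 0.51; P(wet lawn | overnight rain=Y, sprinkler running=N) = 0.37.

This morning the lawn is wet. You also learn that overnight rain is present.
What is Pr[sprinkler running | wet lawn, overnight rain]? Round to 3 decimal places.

For the numerator, keep only sprinkler running=true terms: 0.64*0.11 = 0.070400
The normalizing constant is 0.37*0.89 + 0.64*0.11 = 0.399700
P(sprinkler running | wet lawn, overnight rain) = 0.070400/0.399700 ≈ 0.176

Pr[sprinkler running | wet lawn, overnight rain] ≈ 0.176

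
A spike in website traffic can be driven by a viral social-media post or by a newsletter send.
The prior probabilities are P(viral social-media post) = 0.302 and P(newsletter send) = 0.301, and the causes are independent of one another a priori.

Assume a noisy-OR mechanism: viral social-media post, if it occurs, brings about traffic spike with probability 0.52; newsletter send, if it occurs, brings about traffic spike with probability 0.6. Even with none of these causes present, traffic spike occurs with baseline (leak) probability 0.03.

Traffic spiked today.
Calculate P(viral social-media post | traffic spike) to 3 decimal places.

Under noisy-OR, P(traffic spike | causes) = 1 − (1−0.03)·∏(1−qᵢ) over the active causes.
P(traffic spike) = 0.03×0.698×0.699 + 0.612×0.698×0.301 + 0.5344×0.302×0.699 + 0.81376×0.302×0.301 = 0.014637 + 0.128580 + 0.112811 + 0.073972 = 0.330000
Of this, 0.186783 comes from 0.112811 + 0.073972 (the viral social-media post=true cases).
So P(viral social-media post | traffic spike) = 0.186783/0.330000 ≈ 0.566.

P(viral social-media post | traffic spike) ≈ 0.566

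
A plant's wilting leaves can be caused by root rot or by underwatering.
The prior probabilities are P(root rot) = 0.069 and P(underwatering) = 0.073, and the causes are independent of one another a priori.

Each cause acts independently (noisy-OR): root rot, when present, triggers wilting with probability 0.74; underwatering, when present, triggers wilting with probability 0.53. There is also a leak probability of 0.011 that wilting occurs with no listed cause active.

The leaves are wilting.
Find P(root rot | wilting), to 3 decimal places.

P(root rot | wilting) ≈ 0.531

Under noisy-OR, P(wilting | causes) = 1 − (1−0.011)·∏(1−qᵢ) over the active causes.
P(wilting) = 0.011*0.931*0.927 + 0.53517*0.931*0.073 + 0.74286*0.069*0.927 + 0.879144*0.069*0.073 = 0.009493 + 0.036372 + 0.047516 + 0.004428 = 0.097809
Of this, 0.051944 comes from 0.047516 + 0.004428 (the root rot=true cases).
P(root rot | wilting) = 0.051944 / 0.097809 ≈ 0.531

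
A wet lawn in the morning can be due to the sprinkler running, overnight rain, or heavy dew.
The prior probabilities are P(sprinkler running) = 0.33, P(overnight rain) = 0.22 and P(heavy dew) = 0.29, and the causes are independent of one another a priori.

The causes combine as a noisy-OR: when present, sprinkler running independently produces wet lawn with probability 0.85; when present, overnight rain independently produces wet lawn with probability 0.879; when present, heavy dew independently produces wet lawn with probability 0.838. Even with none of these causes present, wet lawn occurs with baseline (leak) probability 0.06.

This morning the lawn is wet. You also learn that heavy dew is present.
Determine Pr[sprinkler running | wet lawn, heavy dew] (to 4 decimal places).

Pr[sprinkler running | wet lawn, heavy dew] ≈ 0.3553

Under noisy-OR, P(wet lawn | causes) = 1 − (1−0.06)·∏(1−qᵢ) over the active causes.
Enumerate the 4 (sprinkler running, overnight rain) configurations and weight by the priors:
  P(wet lawn | heavy dew) = 0.84772×0.67×0.78 + 0.981574×0.67×0.22 + 0.977158×0.33×0.78 + 0.997236×0.33×0.22
        = 0.443018 + 0.144684 + 0.251520 + 0.072399 = 0.911621
Keeping only the sprinkler running-present terms gives 0.323919, so
  P(sprinkler running | wet lawn, heavy dew) = 0.323919 / 0.911621 ≈ 0.3553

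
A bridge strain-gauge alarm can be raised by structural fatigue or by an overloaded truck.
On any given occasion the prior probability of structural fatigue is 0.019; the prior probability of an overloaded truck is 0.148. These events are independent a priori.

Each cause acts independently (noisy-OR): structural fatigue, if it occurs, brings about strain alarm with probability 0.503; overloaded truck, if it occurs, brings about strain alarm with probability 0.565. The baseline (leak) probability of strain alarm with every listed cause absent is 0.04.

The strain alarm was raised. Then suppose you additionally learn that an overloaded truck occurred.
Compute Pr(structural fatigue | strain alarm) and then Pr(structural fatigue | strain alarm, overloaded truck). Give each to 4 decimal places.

Under noisy-OR, P(strain alarm | causes) = 1 − (1−0.04)·∏(1−qᵢ) over the active causes.
Numerator (weight on configurations with structural fatigue): 0.008464 + 0.002228 = 0.010692
The normalizing constant is 0.04*0.981*0.852 + 0.5824*0.981*0.148 + 0.52288*0.019*0.852 + 0.792453*0.019*0.148 = 0.128681
Posterior = 0.010692 / 0.128681 ≈ 0.0831

Now also conditioning on overloaded truck=true:
For the numerator, keep only structural fatigue=true terms: 0.792453×0.019 = 0.015057
Denominator P(strain alarm | overloaded truck): 0.5824×0.981 + 0.792453×0.019 = 0.586391
Posterior = 0.015057 / 0.586391 ≈ 0.0257
— overloaded truck explains away the evidence for structural fatigue.

Pr(structural fatigue | strain alarm) ≈ 0.0831; Pr(structural fatigue | strain alarm, overloaded truck) ≈ 0.0257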